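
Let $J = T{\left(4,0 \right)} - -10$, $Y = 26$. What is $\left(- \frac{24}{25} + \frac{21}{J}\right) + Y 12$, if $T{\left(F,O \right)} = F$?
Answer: $\frac{15627}{50} \approx 312.54$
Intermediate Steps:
$J = 14$ ($J = 4 - -10 = 4 + 10 = 14$)
$\left(- \frac{24}{25} + \frac{21}{J}\right) + Y 12 = \left(- \frac{24}{25} + \frac{21}{14}\right) + 26 \cdot 12 = \left(\left(-24\right) \frac{1}{25} + 21 \cdot \frac{1}{14}\right) + 312 = \left(- \frac{24}{25} + \frac{3}{2}\right) + 312 = \frac{27}{50} + 312 = \frac{15627}{50}$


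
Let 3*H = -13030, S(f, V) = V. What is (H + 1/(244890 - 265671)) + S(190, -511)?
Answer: -100877902/20781 ≈ -4854.3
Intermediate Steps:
H = -13030/3 (H = (⅓)*(-13030) = -13030/3 ≈ -4343.3)
(H + 1/(244890 - 265671)) + S(190, -511) = (-13030/3 + 1/(244890 - 265671)) - 511 = (-13030/3 + 1/(-20781)) - 511 = (-13030/3 - 1/20781) - 511 = -90258811/20781 - 511 = -100877902/20781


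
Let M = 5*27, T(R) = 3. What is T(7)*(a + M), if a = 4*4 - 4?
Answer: 441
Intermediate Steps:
a = 12 (a = 16 - 4 = 12)
M = 135
T(7)*(a + M) = 3*(12 + 135) = 3*147 = 441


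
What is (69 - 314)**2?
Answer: 60025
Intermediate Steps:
(69 - 314)**2 = (-245)**2 = 60025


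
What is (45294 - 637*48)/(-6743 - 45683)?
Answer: -669/2383 ≈ -0.28074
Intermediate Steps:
(45294 - 637*48)/(-6743 - 45683) = (45294 - 30576)/(-52426) = 14718*(-1/52426) = -669/2383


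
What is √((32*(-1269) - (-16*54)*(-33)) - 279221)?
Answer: 7*I*√7109 ≈ 590.2*I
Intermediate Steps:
√((32*(-1269) - (-16*54)*(-33)) - 279221) = √((-40608 - (-864)*(-33)) - 279221) = √((-40608 - 1*28512) - 279221) = √((-40608 - 28512) - 279221) = √(-69120 - 279221) = √(-348341) = 7*I*√7109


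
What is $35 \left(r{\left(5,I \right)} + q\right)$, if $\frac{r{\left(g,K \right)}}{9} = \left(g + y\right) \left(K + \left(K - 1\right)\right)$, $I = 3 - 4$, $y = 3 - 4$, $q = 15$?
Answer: $-3255$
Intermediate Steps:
$y = -1$
$I = -1$ ($I = 3 - 4 = -1$)
$r{\left(g,K \right)} = 9 \left(-1 + g\right) \left(-1 + 2 K\right)$ ($r{\left(g,K \right)} = 9 \left(g - 1\right) \left(K + \left(K - 1\right)\right) = 9 \left(-1 + g\right) \left(K + \left(K - 1\right)\right) = 9 \left(-1 + g\right) \left(K + \left(-1 + K\right)\right) = 9 \left(-1 + g\right) \left(-1 + 2 K\right)$)
$35 \left(r{\left(5,I \right)} + q\right) = 35 \left(\left(9 - -18 - 45 + 18 \left(-1\right) 5\right) + 15\right) = 35 \left(\left(9 + 18 - 45 - 90\right) + 15\right) = 35 \left(-108 + 15\right) = 35 \left(-93\right) = -3255$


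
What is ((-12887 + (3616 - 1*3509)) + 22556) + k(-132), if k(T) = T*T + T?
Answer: 27068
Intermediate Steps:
k(T) = T + T² (k(T) = T² + T = T + T²)
((-12887 + (3616 - 1*3509)) + 22556) + k(-132) = ((-12887 + (3616 - 1*3509)) + 22556) - 132*(1 - 132) = ((-12887 + (3616 - 3509)) + 22556) - 132*(-131) = ((-12887 + 107) + 22556) + 17292 = (-12780 + 22556) + 17292 = 9776 + 17292 = 27068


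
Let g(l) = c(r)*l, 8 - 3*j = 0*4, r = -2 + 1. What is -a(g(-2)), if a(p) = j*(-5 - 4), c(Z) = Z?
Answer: 24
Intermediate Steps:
r = -1
j = 8/3 (j = 8/3 - 0*4 = 8/3 - ⅓*0 = 8/3 + 0 = 8/3 ≈ 2.6667)
g(l) = -l
a(p) = -24 (a(p) = 8*(-5 - 4)/3 = (8/3)*(-9) = -24)
-a(g(-2)) = -1*(-24) = 24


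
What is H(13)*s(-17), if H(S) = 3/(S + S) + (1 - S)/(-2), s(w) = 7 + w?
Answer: -795/13 ≈ -61.154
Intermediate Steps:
H(S) = -½ + S/2 + 3/(2*S) (H(S) = 3/((2*S)) + (1 - S)*(-½) = 3*(1/(2*S)) + (-½ + S/2) = 3/(2*S) + (-½ + S/2) = -½ + S/2 + 3/(2*S))
H(13)*s(-17) = ((½)*(3 + 13*(-1 + 13))/13)*(7 - 17) = ((½)*(1/13)*(3 + 13*12))*(-10) = ((½)*(1/13)*(3 + 156))*(-10) = ((½)*(1/13)*159)*(-10) = (159/26)*(-10) = -795/13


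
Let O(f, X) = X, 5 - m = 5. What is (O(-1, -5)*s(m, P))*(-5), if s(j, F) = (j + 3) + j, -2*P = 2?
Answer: 75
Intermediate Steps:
m = 0 (m = 5 - 1*5 = 5 - 5 = 0)
P = -1 (P = -½*2 = -1)
s(j, F) = 3 + 2*j (s(j, F) = (3 + j) + j = 3 + 2*j)
(O(-1, -5)*s(m, P))*(-5) = -5*(3 + 2*0)*(-5) = -5*(3 + 0)*(-5) = -5*3*(-5) = -15*(-5) = 75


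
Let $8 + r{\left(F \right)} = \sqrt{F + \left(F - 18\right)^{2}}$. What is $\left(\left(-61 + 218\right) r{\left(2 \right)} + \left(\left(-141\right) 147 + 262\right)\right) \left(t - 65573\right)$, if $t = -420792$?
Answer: $10564334165 - 76359305 \sqrt{258} \approx 9.3378 \cdot 10^{9}$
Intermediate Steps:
$r{\left(F \right)} = -8 + \sqrt{F + \left(-18 + F\right)^{2}}$ ($r{\left(F \right)} = -8 + \sqrt{F + \left(F - 18\right)^{2}} = -8 + \sqrt{F + \left(-18 + F\right)^{2}}$)
$\left(\left(-61 + 218\right) r{\left(2 \right)} + \left(\left(-141\right) 147 + 262\right)\right) \left(t - 65573\right) = \left(\left(-61 + 218\right) \left(-8 + \sqrt{2 + \left(-18 + 2\right)^{2}}\right) + \left(\left(-141\right) 147 + 262\right)\right) \left(-420792 - 65573\right) = \left(157 \left(-8 + \sqrt{2 + \left(-16\right)^{2}}\right) + \left(-20727 + 262\right)\right) \left(-486365\right) = \left(157 \left(-8 + \sqrt{2 + 256}\right) - 20465\right) \left(-486365\right) = \left(157 \left(-8 + \sqrt{258}\right) - 20465\right) \left(-486365\right) = \left(\left(-1256 + 157 \sqrt{258}\right) - 20465\right) \left(-486365\right) = \left(-21721 + 157 \sqrt{258}\right) \left(-486365\right) = 10564334165 - 76359305 \sqrt{258}$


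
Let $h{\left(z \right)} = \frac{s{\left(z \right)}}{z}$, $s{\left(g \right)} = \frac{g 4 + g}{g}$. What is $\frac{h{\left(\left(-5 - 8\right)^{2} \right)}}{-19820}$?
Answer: $- \frac{1}{669916} \approx -1.4927 \cdot 10^{-6}$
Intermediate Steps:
$s{\left(g \right)} = 5$ ($s{\left(g \right)} = \frac{4 g + g}{g} = \frac{5 g}{g} = 5$)
$h{\left(z \right)} = \frac{5}{z}$
$\frac{h{\left(\left(-5 - 8\right)^{2} \right)}}{-19820} = \frac{5 \frac{1}{\left(-5 - 8\right)^{2}}}{-19820} = \frac{5}{\left(-13\right)^{2}} \left(- \frac{1}{19820}\right) = \frac{5}{169} \left(- \frac{1}{19820}\right) = - \frac{1}{669916}$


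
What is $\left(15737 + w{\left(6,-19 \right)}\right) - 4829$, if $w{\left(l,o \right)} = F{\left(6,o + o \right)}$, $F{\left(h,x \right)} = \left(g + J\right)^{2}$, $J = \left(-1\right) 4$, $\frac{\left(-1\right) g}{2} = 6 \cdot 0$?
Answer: $10924$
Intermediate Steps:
$g = 0$ ($g = - 2 \cdot 6 \cdot 0 = \left(-2\right) 0 = 0$)
$J = -4$
$F{\left(h,x \right)} = 16$ ($F{\left(h,x \right)} = \left(0 - 4\right)^{2} = \left(-4\right)^{2} = 16$)
$w{\left(l,o \right)} = 16$
$\left(15737 + w{\left(6,-19 \right)}\right) - 4829 = \left(15737 + 16\right) - 4829 = 15753 - 4829 = 10924$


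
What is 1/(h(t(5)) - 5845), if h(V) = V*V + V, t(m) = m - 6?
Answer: -1/5845 ≈ -0.00017109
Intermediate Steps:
t(m) = -6 + m
h(V) = V + V**2 (h(V) = V**2 + V = V + V**2)
1/(h(t(5)) - 5845) = 1/((-6 + 5)*(1 + (-6 + 5)) - 5845) = 1/(-(1 - 1) - 5845) = 1/(-1*0 - 5845) = 1/(0 - 5845) = 1/(-5845) = -1/5845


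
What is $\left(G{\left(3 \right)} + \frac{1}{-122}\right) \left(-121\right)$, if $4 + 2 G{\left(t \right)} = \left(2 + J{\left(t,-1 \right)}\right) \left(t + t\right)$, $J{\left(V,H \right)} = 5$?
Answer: $- \frac{280357}{122} \approx -2298.0$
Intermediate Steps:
$G{\left(t \right)} = -2 + 7 t$ ($G{\left(t \right)} = -2 + \frac{\left(2 + 5\right) \left(t + t\right)}{2} = -2 + \frac{7 \cdot 2 t}{2} = -2 + \frac{14 t}{2} = -2 + 7 t$)
$\left(G{\left(3 \right)} + \frac{1}{-122}\right) \left(-121\right) = \left(\left(-2 + 7 \cdot 3\right) + \frac{1}{-122}\right) \left(-121\right) = \left(\left(-2 + 21\right) - \frac{1}{122}\right) \left(-121\right) = \left(19 - \frac{1}{122}\right) \left(-121\right) = \frac{2317}{122} \left(-121\right) = - \frac{280357}{122}$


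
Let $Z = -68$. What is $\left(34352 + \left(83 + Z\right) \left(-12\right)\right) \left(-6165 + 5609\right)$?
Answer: $-18999632$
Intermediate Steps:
$\left(34352 + \left(83 + Z\right) \left(-12\right)\right) \left(-6165 + 5609\right) = \left(34352 + \left(83 - 68\right) \left(-12\right)\right) \left(-6165 + 5609\right) = \left(34352 + 15 \left(-12\right)\right) \left(-556\right) = \left(34352 - 180\right) \left(-556\right) = 34172 \left(-556\right) = -18999632$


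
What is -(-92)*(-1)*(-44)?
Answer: 4048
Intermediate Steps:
-(-92)*(-1)*(-44) = -46*2*(-44) = -92*(-44) = 4048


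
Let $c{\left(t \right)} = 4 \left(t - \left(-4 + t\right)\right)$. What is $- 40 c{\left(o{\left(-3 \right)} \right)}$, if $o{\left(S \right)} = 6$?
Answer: $-640$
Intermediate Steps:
$c{\left(t \right)} = 16$ ($c{\left(t \right)} = 4 \cdot 4 = 16$)
$- 40 c{\left(o{\left(-3 \right)} \right)} = \left(-40\right) 16 = -640$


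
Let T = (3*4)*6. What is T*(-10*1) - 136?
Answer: -856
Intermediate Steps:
T = 72 (T = 12*6 = 72)
T*(-10*1) - 136 = 72*(-10*1) - 136 = 72*(-10) - 136 = -720 - 136 = -856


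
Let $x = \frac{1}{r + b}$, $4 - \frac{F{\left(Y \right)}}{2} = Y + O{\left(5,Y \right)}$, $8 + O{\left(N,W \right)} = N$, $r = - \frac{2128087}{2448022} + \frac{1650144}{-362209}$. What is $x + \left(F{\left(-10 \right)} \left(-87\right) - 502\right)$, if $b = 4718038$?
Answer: $- \frac{14474767196793055909982}{4183458727653107373} \approx -3460.0$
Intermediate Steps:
$r = - \frac{4810401079351}{886695600598}$ ($r = \left(-2128087\right) \frac{1}{2448022} + 1650144 \left(- \frac{1}{362209}\right) = - \frac{2128087}{2448022} - \frac{1650144}{362209} = - \frac{4810401079351}{886695600598} \approx -5.4251$)
$O{\left(N,W \right)} = -8 + N$
$F{\left(Y \right)} = 14 - 2 Y$ ($F{\left(Y \right)} = 8 - 2 \left(Y + \left(-8 + 5\right)\right) = 8 - 2 \left(Y - 3\right) = 8 - 2 \left(-3 + Y\right) = 8 - \left(-6 + 2 Y\right) = 14 - 2 Y$)
$x = \frac{886695600598}{4183458727653107373}$ ($x = \frac{1}{- \frac{4810401079351}{886695600598} + 4718038} = \frac{1}{\frac{4183458727653107373}{886695600598}} = \frac{886695600598}{4183458727653107373} \approx 2.1195 \cdot 10^{-7}$)
$x + \left(F{\left(-10 \right)} \left(-87\right) - 502\right) = \frac{886695600598}{4183458727653107373} + \left(\left(14 - -20\right) \left(-87\right) - 502\right) = \frac{886695600598}{4183458727653107373} + \left(\left(14 + 20\right) \left(-87\right) - 502\right) = \frac{886695600598}{4183458727653107373} + \left(34 \left(-87\right) - 502\right) = \frac{886695600598}{4183458727653107373} - 3460 = - \frac{14474767196793055909982}{4183458727653107373}$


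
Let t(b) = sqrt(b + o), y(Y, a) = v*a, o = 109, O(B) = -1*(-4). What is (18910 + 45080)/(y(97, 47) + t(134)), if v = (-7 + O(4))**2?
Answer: 167085/1103 - 3555*sqrt(3)/1103 ≈ 145.90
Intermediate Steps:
O(B) = 4
v = 9 (v = (-7 + 4)**2 = (-3)**2 = 9)
y(Y, a) = 9*a
t(b) = sqrt(109 + b) (t(b) = sqrt(b + 109) = sqrt(109 + b))
(18910 + 45080)/(y(97, 47) + t(134)) = (18910 + 45080)/(9*47 + sqrt(109 + 134)) = 63990/(423 + sqrt(243)) = 63990/(423 + 9*sqrt(3))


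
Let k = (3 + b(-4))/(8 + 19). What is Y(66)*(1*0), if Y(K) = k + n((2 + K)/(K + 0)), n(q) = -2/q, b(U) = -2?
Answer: 0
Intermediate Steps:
k = 1/27 (k = (3 - 2)/(8 + 19) = 1/27 ≈ 0.037037)
Y(K) = 1/27 - 2*K/(2 + K) (Y(K) = 1/27 - 2*(K + 0)/(2 + K) = 1/27 - 2*K/(2 + K))
Y(66)*(1*0) = ((2 - 53*66)/(27*(2 + 66)))*(1*0) = ((1/27)*(2 - 3498)/68)*0 = ((1/27)*(1/68)*(-3496))*0 = -874/459*0 = 0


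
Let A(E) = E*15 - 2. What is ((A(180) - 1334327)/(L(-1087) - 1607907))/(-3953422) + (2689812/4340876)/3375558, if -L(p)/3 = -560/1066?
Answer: -8934387128460051578/344763552067324127295493089 ≈ -2.5915e-8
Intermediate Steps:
L(p) = 840/533 (L(p) = -(-1680)/1066 = -3*(-280/533) = 840/533)
A(E) = -2 + 15*E (A(E) = 15*E - 2 = -2 + 15*E)
((A(180) - 1334327)/(L(-1087) - 1607907))/(-3953422) + (2689812/4340876)/3375558 = (((-2 + 15*180) - 1334327)/(840/533 - 1607907))/(-3953422) + (2689812/4340876)/3375558 = (((-2 + 2700) - 1334327)/(-857013591/533))*(-1/3953422) + (2689812*(1/4340876))*(1/3375558) = ((2698 - 1334327)*(-533/857013591))*(-1/3953422) + (672453/1085219)*(1/3375558) = -1331629*(-533/857013591)*(-1/3953422) + 74717/407024408578 = (709758257/857013591)*(-1/3953422) + 74717/407024408578 = -709758257/3388136384958402 + 74717/407024408578 = -8934387128460051578/344763552067324127295493089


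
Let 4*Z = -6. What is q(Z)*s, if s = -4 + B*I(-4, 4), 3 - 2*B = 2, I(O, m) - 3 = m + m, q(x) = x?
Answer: -9/4 ≈ -2.2500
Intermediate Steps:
Z = -3/2 (Z = (¼)*(-6) = -3/2 ≈ -1.5000)
I(O, m) = 3 + 2*m (I(O, m) = 3 + (m + m) = 3 + 2*m)
B = ½ (B = 3/2 - ½*2 = 3/2 - 1 = ½ ≈ 0.50000)
s = 3/2 (s = -4 + (3 + 2*4)/2 = -4 + (3 + 8)/2 = -4 + (½)*11 = -4 + 11/2 = 3/2 ≈ 1.5000)
q(Z)*s = -3/2*3/2 = -9/4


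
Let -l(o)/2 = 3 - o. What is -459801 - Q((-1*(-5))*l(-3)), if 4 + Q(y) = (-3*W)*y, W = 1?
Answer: -459977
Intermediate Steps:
l(o) = -6 + 2*o (l(o) = -2*(3 - o) = -6 + 2*o)
Q(y) = -4 - 3*y (Q(y) = -4 + (-3*1)*y = -4 - 3*y)
-459801 - Q((-1*(-5))*l(-3)) = -459801 - (-4 - 3*(-1*(-5))*(-6 + 2*(-3))) = -459801 - (-4 - 15*(-6 - 6)) = -459801 - (-4 - 15*(-12)) = -459801 - (-4 - 3*(-60)) = -459801 - (-4 + 180) = -459801 - 1*176 = -459801 - 176 = -459977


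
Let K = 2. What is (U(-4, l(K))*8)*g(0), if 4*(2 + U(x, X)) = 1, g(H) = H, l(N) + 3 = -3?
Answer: 0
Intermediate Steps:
l(N) = -6 (l(N) = -3 - 3 = -6)
U(x, X) = -7/4 (U(x, X) = -2 + (¼)*1 = -2 + ¼ = -7/4)
(U(-4, l(K))*8)*g(0) = -7/4*8*0 = -14*0 = 0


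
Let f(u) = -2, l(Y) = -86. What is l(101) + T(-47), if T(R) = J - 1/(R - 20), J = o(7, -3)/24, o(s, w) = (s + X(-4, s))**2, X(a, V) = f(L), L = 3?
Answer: -136589/1608 ≈ -84.943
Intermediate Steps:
X(a, V) = -2
o(s, w) = (-2 + s)**2 (o(s, w) = (s - 2)**2 = (-2 + s)**2)
J = 25/24 (J = (-2 + 7)**2/24 = 5**2*(1/24) = 25*(1/24) = 25/24 ≈ 1.0417)
T(R) = 25/24 - 1/(-20 + R) (T(R) = 25/24 - 1/(R - 20) = 25/24 - 1/(-20 + R))
l(101) + T(-47) = -86 + (-524 + 25*(-47))/(24*(-20 - 47)) = -86 + (1/24)*(-524 - 1175)/(-67) = -86 + (1/24)*(-1/67)*(-1699) = -86 + 1699/1608 = -136589/1608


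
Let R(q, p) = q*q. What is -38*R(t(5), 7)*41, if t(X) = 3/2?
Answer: -7011/2 ≈ -3505.5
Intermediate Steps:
t(X) = 3/2 (t(X) = 3*(1/2) = 3/2)
R(q, p) = q**2
-38*R(t(5), 7)*41 = -38*(3/2)**2*41 = -38*9/4*41 = -171/2*41 = -7011/2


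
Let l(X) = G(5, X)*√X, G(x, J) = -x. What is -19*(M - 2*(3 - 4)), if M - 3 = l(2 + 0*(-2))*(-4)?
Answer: -95 - 380*√2 ≈ -632.40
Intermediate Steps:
l(X) = -5*√X (l(X) = (-1*5)*√X = -5*√X)
M = 3 + 20*√2 (M = 3 - 5*√(2 + 0*(-2))*(-4) = 3 - 5*√(2 + 0)*(-4) = 3 - 5*√2*(-4) = 3 + 20*√2 ≈ 31.284)
-19*(M - 2*(3 - 4)) = -19*((3 + 20*√2) - 2*(3 - 4)) = -19*((3 + 20*√2) - 2*(-1)) = -19*((3 + 20*√2) + 2) = -19*(5 + 20*√2) = -95 - 380*√2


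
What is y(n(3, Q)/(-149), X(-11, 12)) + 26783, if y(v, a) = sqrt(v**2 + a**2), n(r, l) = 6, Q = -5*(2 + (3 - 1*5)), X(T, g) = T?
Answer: 26783 + sqrt(2686357)/149 ≈ 26794.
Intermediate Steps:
Q = 0 (Q = -5*(2 + (3 - 5)) = -5*(2 - 2) = -5*0 = 0)
y(v, a) = sqrt(a**2 + v**2)
y(n(3, Q)/(-149), X(-11, 12)) + 26783 = sqrt((-11)**2 + (6/(-149))**2) + 26783 = sqrt(121 + (6*(-1/149))**2) + 26783 = sqrt(121 + (-6/149)**2) + 26783 = sqrt(121 + 36/22201) + 26783 = sqrt(2686357/22201) + 26783 = sqrt(2686357)/149 + 26783 = 26783 + sqrt(2686357)/149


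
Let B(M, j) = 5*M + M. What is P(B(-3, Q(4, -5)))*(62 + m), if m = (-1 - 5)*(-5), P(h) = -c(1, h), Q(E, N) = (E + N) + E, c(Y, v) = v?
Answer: 1656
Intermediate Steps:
Q(E, N) = N + 2*E
B(M, j) = 6*M
P(h) = -h
m = 30 (m = -6*(-5) = 30)
P(B(-3, Q(4, -5)))*(62 + m) = (-6*(-3))*(62 + 30) = -1*(-18)*92 = 18*92 = 1656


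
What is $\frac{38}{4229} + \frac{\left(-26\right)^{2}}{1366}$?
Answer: $\frac{1455356}{2888407} \approx 0.50386$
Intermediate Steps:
$\frac{38}{4229} + \frac{\left(-26\right)^{2}}{1366} = 38 \cdot \frac{1}{4229} + 676 \cdot \frac{1}{1366} = \frac{38}{4229} + \frac{338}{683} = \frac{1455356}{2888407}$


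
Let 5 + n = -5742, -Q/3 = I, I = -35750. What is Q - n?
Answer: 112997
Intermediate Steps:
Q = 107250 (Q = -3*(-35750) = 107250)
n = -5747 (n = -5 - 5742 = -5747)
Q - n = 107250 - 1*(-5747) = 107250 + 5747 = 112997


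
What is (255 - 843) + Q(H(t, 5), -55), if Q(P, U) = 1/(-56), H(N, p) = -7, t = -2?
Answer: -32929/56 ≈ -588.02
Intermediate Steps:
Q(P, U) = -1/56
(255 - 843) + Q(H(t, 5), -55) = (255 - 843) - 1/56 = -588 - 1/56 = -32929/56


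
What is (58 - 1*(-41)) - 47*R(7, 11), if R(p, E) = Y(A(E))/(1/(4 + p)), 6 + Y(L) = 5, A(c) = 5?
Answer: 616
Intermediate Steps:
Y(L) = -1 (Y(L) = -6 + 5 = -1)
R(p, E) = -4 - p (R(p, E) = -1/(1/(4 + p)) = -(4 + p) = -4 - p)
(58 - 1*(-41)) - 47*R(7, 11) = (58 - 1*(-41)) - 47*(-4 - 1*7) = (58 + 41) - 47*(-4 - 7) = 99 - 47*(-11) = 99 + 517 = 616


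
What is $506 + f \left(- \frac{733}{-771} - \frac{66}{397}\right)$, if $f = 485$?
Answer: $\frac{271335797}{306087} \approx 886.47$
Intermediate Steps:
$506 + f \left(- \frac{733}{-771} - \frac{66}{397}\right) = 506 + 485 \left(- \frac{733}{-771} - \frac{66}{397}\right) = 506 + 485 \left(\left(-733\right) \left(- \frac{1}{771}\right) - \frac{66}{397}\right) = 506 + 485 \left(\frac{733}{771} - \frac{66}{397}\right) = 506 + 485 \cdot \frac{240115}{306087} = 506 + \frac{116455775}{306087} = \frac{271335797}{306087}$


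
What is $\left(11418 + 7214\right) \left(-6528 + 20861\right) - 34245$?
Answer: $267018211$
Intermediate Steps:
$\left(11418 + 7214\right) \left(-6528 + 20861\right) - 34245 = 18632 \cdot 14333 - 34245 = 267052456 - 34245 = 267018211$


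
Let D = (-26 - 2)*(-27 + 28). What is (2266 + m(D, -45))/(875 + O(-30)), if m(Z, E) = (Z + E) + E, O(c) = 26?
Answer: 2148/901 ≈ 2.3840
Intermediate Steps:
D = -28 (D = -28*1 = -28)
m(Z, E) = Z + 2*E (m(Z, E) = (E + Z) + E = Z + 2*E)
(2266 + m(D, -45))/(875 + O(-30)) = (2266 + (-28 + 2*(-45)))/(875 + 26) = (2266 + (-28 - 90))/901 = (2266 - 118)*(1/901) = 2148*(1/901) = 2148/901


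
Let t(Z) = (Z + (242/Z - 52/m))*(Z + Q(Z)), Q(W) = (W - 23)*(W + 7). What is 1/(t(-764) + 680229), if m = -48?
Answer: -2292/1039284113477 ≈ -2.2054e-9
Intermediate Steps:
Q(W) = (-23 + W)*(7 + W)
t(Z) = (-161 + Z**2 - 15*Z)*(13/12 + Z + 242/Z) (t(Z) = (Z + (242/Z - 52/(-48)))*(Z + (-161 + Z**2 - 16*Z)) = (Z + (242/Z - 52*(-1/48)))*(-161 + Z**2 - 15*Z) = (Z + (242/Z + 13/12))*(-161 + Z**2 - 15*Z) = (Z + (13/12 + 242/Z))*(-161 + Z**2 - 15*Z) = (13/12 + Z + 242/Z)*(-161 + Z**2 - 15*Z) = (-161 + Z**2 - 15*Z)*(13/12 + Z + 242/Z))
1/(t(-764) + 680229) = 1/((-45653/12 + (-764)**3 - 38962/(-764) - 167/12*(-764)**2 + (259/4)*(-764)) + 680229) = 1/((-45653/12 - 445943744 - 38962*(-1/764) - 167/12*583696 - 49469) + 680229) = 1/((-45653/12 - 445943744 + 19481/382 - 24369308/3 - 49469) + 680229) = 1/(-1040843198345/2292 + 680229) = 1/(-1039284113477/2292) = -2292/1039284113477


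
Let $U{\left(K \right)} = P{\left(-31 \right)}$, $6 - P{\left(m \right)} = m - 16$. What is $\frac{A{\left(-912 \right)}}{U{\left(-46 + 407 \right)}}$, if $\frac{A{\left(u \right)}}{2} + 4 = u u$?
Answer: $\frac{1663480}{53} \approx 31386.0$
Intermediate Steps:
$A{\left(u \right)} = -8 + 2 u^{2}$ ($A{\left(u \right)} = -8 + 2 u u = -8 + 2 u^{2}$)
$P{\left(m \right)} = 22 - m$ ($P{\left(m \right)} = 6 - \left(m - 16\right) = 6 - \left(-16 + m\right) = 22 - m$)
$U{\left(K \right)} = 53$ ($U{\left(K \right)} = 22 - -31 = 22 + 31 = 53$)
$\frac{A{\left(-912 \right)}}{U{\left(-46 + 407 \right)}} = \frac{-8 + 2 \left(-912\right)^{2}}{53} = \left(-8 + 2 \cdot 831744\right) \frac{1}{53} = \left(-8 + 1663488\right) \frac{1}{53} = 1663480 \cdot \frac{1}{53} = \frac{1663480}{53}$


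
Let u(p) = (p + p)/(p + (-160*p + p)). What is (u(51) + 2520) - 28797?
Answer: -2075884/79 ≈ -26277.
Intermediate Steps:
u(p) = -1/79 (u(p) = (2*p)/(p - 159*p) = (2*p)/((-158*p)) = (2*p)*(-1/(158*p)) = -1/79)
(u(51) + 2520) - 28797 = (-1/79 + 2520) - 28797 = 199079/79 - 28797 = -2075884/79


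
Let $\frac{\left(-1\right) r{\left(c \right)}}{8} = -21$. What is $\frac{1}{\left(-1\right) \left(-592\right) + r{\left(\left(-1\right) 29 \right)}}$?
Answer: $\frac{1}{760} \approx 0.0013158$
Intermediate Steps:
$r{\left(c \right)} = 168$ ($r{\left(c \right)} = \left(-8\right) \left(-21\right) = 168$)
$\frac{1}{\left(-1\right) \left(-592\right) + r{\left(\left(-1\right) 29 \right)}} = \frac{1}{\left(-1\right) \left(-592\right) + 168} = \frac{1}{592 + 168} = \frac{1}{760}$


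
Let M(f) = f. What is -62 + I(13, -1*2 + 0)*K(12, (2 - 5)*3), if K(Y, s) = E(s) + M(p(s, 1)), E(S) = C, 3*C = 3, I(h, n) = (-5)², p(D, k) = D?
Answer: -262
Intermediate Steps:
I(h, n) = 25
C = 1 (C = (⅓)*3 = 1)
E(S) = 1
K(Y, s) = 1 + s
-62 + I(13, -1*2 + 0)*K(12, (2 - 5)*3) = -62 + 25*(1 + (2 - 5)*3) = -62 + 25*(1 - 3*3) = -62 + 25*(1 - 9) = -62 + 25*(-8) = -62 - 200 = -262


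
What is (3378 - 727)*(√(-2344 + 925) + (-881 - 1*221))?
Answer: -2921402 + 2651*I*√1419 ≈ -2.9214e+6 + 99862.0*I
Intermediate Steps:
(3378 - 727)*(√(-2344 + 925) + (-881 - 1*221)) = 2651*(√(-1419) + (-881 - 221)) = 2651*(I*√1419 - 1102) = 2651*(-1102 + I*√1419) = -2921402 + 2651*I*√1419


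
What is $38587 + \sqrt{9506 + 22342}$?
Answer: $38587 + 2 \sqrt{7962} \approx 38765.0$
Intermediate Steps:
$38587 + \sqrt{9506 + 22342} = 38587 + \sqrt{31848} = 38587 + 2 \sqrt{7962}$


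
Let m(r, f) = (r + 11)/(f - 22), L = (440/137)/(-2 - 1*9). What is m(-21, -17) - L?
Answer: 2930/5343 ≈ 0.54838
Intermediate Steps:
L = -40/137 (L = (440*(1/137))/(-2 - 9) = (440/137)/(-11) = (440/137)*(-1/11) = -40/137 ≈ -0.29197)
m(r, f) = (11 + r)/(-22 + f)
m(-21, -17) - L = (11 - 21)/(-22 - 17) - 1*(-40/137) = -10/(-39) + 40/137 = -1/39*(-10) + 40/137 = 10/39 + 40/137 = 2930/5343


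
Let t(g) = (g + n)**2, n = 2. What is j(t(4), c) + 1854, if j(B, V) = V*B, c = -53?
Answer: -54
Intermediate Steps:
t(g) = (2 + g)**2 (t(g) = (g + 2)**2 = (2 + g)**2)
j(B, V) = B*V
j(t(4), c) + 1854 = (2 + 4)**2*(-53) + 1854 = 6**2*(-53) + 1854 = 36*(-53) + 1854 = -1908 + 1854 = -54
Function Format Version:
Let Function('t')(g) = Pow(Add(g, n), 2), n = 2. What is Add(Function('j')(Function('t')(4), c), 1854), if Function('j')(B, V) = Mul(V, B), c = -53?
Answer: -54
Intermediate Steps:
Function('t')(g) = Pow(Add(2, g), 2) (Function('t')(g) = Pow(Add(g, 2), 2) = Pow(Add(2, g), 2))
Function('j')(B, V) = Mul(B, V)
Add(Function('j')(Function('t')(4), c), 1854) = Add(Mul(Pow(Add(2, 4), 2), -53), 1854) = Add(Mul(Pow(6, 2), -53), 1854) = Add(Mul(36, -53), 1854) = Add(-1908, 1854) = -54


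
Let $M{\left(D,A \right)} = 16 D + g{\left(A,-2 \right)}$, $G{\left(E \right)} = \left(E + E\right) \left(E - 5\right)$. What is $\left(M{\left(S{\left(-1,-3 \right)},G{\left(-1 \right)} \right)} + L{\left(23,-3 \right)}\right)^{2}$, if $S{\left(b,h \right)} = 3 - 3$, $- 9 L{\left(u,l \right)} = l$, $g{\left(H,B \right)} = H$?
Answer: $\frac{1369}{9} \approx 152.11$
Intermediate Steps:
$L{\left(u,l \right)} = - \frac{l}{9}$
$S{\left(b,h \right)} = 0$ ($S{\left(b,h \right)} = 3 - 3 = 0$)
$G{\left(E \right)} = 2 E \left(-5 + E\right)$
$M{\left(D,A \right)} = A + 16 D$ ($M{\left(D,A \right)} = 16 D + A = A + 16 D$)
$\left(M{\left(S{\left(-1,-3 \right)},G{\left(-1 \right)} \right)} + L{\left(23,-3 \right)}\right)^{2} = \left(\left(2 \left(-1\right) \left(-5 - 1\right) + 16 \cdot 0\right) - - \frac{1}{3}\right)^{2} = \left(\left(2 \left(-1\right) \left(-6\right) + 0\right) + \frac{1}{3}\right)^{2} = \left(\left(12 + 0\right) + \frac{1}{3}\right)^{2} = \left(12 + \frac{1}{3}\right)^{2} = \left(\frac{37}{3}\right)^{2} = \frac{1369}{9}$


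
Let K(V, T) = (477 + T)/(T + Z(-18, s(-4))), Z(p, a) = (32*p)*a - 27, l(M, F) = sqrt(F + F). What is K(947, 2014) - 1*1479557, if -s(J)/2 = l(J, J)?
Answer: 4*(-852224832*sqrt(2) + 734969317*I)/(-1987*I + 2304*sqrt(2)) ≈ -1.4796e+6 - 0.55737*I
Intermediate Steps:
l(M, F) = sqrt(2)*sqrt(F) (l(M, F) = sqrt(2*F) = sqrt(2)*sqrt(F))
s(J) = -2*sqrt(2)*sqrt(J)
Z(p, a) = -27 + 32*a*p (Z(p, a) = 32*a*p - 27 = -27 + 32*a*p)
K(V, T) = (477 + T)/(-27 + T + 2304*I*sqrt(2)) (K(V, T) = (477 + T)/(T + (-27 + 32*(-2*sqrt(2)*sqrt(-4))*(-18))) = (477 + T)/(T + (-27 + 32*(-2*sqrt(2)*2*I)*(-18))) = (477 + T)/(T + (-27 + 32*(-4*I*sqrt(2))*(-18))) = (477 + T)/(T + (-27 + 2304*I*sqrt(2))) = (477 + T)/(-27 + T + 2304*I*sqrt(2)))
K(947, 2014) - 1*1479557 = (477 + 2014)/(-27 + 2014 + 2304*I*sqrt(2)) - 1*1479557 = 2491/(1987 + 2304*I*sqrt(2)) - 1479557 = -1479557 + 2491/(1987 + 2304*I*sqrt(2))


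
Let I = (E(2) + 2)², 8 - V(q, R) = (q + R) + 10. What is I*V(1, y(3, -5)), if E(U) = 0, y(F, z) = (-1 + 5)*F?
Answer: -60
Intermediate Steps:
y(F, z) = 4*F
V(q, R) = -2 - R - q (V(q, R) = 8 - ((q + R) + 10) = 8 - ((R + q) + 10) = 8 - (10 + R + q) = 8 + (-10 - R - q) = -2 - R - q)
I = 4 (I = (0 + 2)² = 2² = 4)
I*V(1, y(3, -5)) = 4*(-2 - 4*3 - 1*1) = 4*(-2 - 1*12 - 1) = 4*(-2 - 12 - 1) = 4*(-15) = -60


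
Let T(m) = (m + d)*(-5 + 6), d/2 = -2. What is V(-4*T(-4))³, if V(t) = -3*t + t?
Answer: -262144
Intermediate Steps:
d = -4 (d = 2*(-2) = -4)
T(m) = -4 + m (T(m) = (m - 4)*(-5 + 6) = (-4 + m)*1 = -4 + m)
V(t) = -2*t
V(-4*T(-4))³ = (-(-8)*(-4 - 4))³ = (-(-8)*(-8))³ = (-2*32)³ = (-64)³ = -262144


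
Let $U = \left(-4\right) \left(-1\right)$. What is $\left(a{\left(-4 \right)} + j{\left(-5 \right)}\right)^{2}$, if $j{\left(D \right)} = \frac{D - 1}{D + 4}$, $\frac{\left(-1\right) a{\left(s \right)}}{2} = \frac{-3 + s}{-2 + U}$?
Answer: $169$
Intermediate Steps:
$U = 4$
$a{\left(s \right)} = 3 - s$ ($a{\left(s \right)} = - 2 \frac{-3 + s}{-2 + 4} = - 2 \frac{-3 + s}{2} = - 2 \left(-3 + s\right) \frac{1}{2} = - 2 \left(- \frac{3}{2} + \frac{s}{2}\right) = 3 - s$)
$j{\left(D \right)} = \frac{-1 + D}{4 + D}$
$\left(a{\left(-4 \right)} + j{\left(-5 \right)}\right)^{2} = \left(\left(3 - -4\right) + \frac{-1 - 5}{4 - 5}\right)^{2} = \left(\left(3 + 4\right) + \frac{1}{-1} \left(-6\right)\right)^{2} = \left(7 - -6\right)^{2} = \left(7 + 6\right)^{2} = 13^{2} = 169$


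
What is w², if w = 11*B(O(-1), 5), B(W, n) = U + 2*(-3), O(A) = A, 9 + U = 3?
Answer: 17424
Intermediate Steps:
U = -6 (U = -9 + 3 = -6)
B(W, n) = -12 (B(W, n) = -6 + 2*(-3) = -6 - 6 = -12)
w = -132 (w = 11*(-12) = -132)
w² = (-132)² = 17424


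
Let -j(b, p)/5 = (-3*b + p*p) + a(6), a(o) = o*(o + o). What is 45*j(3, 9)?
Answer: -32400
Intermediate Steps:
a(o) = 2*o² (a(o) = o*(2*o) = 2*o²)
j(b, p) = -360 - 5*p² + 15*b (j(b, p) = -5*((-3*b + p*p) + 2*6²) = -5*((-3*b + p²) + 2*36) = -5*((p² - 3*b) + 72) = -5*(72 + p² - 3*b) = -360 - 5*p² + 15*b)
45*j(3, 9) = 45*(-360 - 5*9² + 15*3) = 45*(-360 - 5*81 + 45) = 45*(-360 - 405 + 45) = 45*(-720) = -32400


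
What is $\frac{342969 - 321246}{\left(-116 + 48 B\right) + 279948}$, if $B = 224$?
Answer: $\frac{21723}{290584} \approx 0.074756$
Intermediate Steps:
$\frac{342969 - 321246}{\left(-116 + 48 B\right) + 279948} = \frac{342969 - 321246}{\left(-116 + 48 \cdot 224\right) + 279948} = \frac{21723}{\left(-116 + 10752\right) + 279948} = \frac{21723}{10636 + 279948} = \frac{21723}{290584}$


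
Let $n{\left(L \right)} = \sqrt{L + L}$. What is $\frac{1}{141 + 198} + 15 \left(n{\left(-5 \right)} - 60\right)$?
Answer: $- \frac{305099}{339} + 15 i \sqrt{10} \approx -900.0 + 47.434 i$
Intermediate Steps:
$n{\left(L \right)} = \sqrt{2} \sqrt{L}$ ($n{\left(L \right)} = \sqrt{2 L} = \sqrt{2} \sqrt{L}$)
$\frac{1}{141 + 198} + 15 \left(n{\left(-5 \right)} - 60\right) = \frac{1}{141 + 198} + 15 \left(\sqrt{2} \sqrt{-5} - 60\right) = \frac{1}{339} + 15 \left(\sqrt{2} i \sqrt{5} - 60\right) = \frac{1}{339} + 15 \left(i \sqrt{10} - 60\right) = \frac{1}{339} + 15 \left(-60 + i \sqrt{10}\right) = \frac{1}{339} - \left(900 - 15 i \sqrt{10}\right) = - \frac{305099}{339} + 15 i \sqrt{10}$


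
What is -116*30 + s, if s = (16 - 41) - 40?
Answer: -3545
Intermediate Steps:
s = -65 (s = -25 - 40 = -65)
-116*30 + s = -116*30 - 65 = -3480 - 65 = -3545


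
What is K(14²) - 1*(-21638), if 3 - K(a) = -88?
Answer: 21729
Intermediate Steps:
K(a) = 91 (K(a) = 3 - 1*(-88) = 3 + 88 = 91)
K(14²) - 1*(-21638) = 91 - 1*(-21638) = 91 + 21638 = 21729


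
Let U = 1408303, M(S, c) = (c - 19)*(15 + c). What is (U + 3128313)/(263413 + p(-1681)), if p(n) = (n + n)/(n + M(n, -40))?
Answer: 116817862/6783305 ≈ 17.221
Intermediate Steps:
M(S, c) = (-19 + c)*(15 + c)
p(n) = 2*n/(1475 + n) (p(n) = (n + n)/(n + (-285 + (-40)**2 - 4*(-40))) = (2*n)/(n + (-285 + 1600 + 160)) = (2*n)/(n + 1475) = (2*n)/(1475 + n) = 2*n/(1475 + n))
(U + 3128313)/(263413 + p(-1681)) = (1408303 + 3128313)/(263413 + 2*(-1681)/(1475 - 1681)) = 4536616/(263413 + 2*(-1681)/(-206)) = 4536616/(263413 + 2*(-1681)*(-1/206)) = 4536616/(263413 + 1681/103) = 4536616/(27133220/103) = 4536616*(103/27133220) = 116817862/6783305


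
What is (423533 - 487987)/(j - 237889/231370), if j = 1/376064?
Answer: 2804068939343360/44730628763 ≈ 62688.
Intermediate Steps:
j = 1/376064 ≈ 2.6591e-6
(423533 - 487987)/(j - 237889/231370) = (423533 - 487987)/(1/376064 - 237889/231370) = -64454/(1/376064 - 237889*1/231370) = -64454/(1/376064 - 237889/231370) = -64454/(-44730628763/43504963840) = -64454*(-43504963840/44730628763) = 2804068939343360/44730628763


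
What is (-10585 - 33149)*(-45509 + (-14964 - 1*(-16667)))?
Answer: 1915811604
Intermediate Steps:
(-10585 - 33149)*(-45509 + (-14964 - 1*(-16667))) = -43734*(-45509 + (-14964 + 16667)) = -43734*(-45509 + 1703) = -43734*(-43806) = 1915811604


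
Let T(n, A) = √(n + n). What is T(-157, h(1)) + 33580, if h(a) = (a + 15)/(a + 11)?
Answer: 33580 + I*√314 ≈ 33580.0 + 17.72*I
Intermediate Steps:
h(a) = (15 + a)/(11 + a)
T(n, A) = √2*√n (T(n, A) = √(2*n) = √2*√n)
T(-157, h(1)) + 33580 = √2*√(-157) + 33580 = √2*(I*√157) + 33580 = I*√314 + 33580 = 33580 + I*√314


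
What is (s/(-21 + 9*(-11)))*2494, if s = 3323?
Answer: -4143781/60 ≈ -69063.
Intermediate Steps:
(s/(-21 + 9*(-11)))*2494 = (3323/(-21 + 9*(-11)))*2494 = (3323/(-21 - 99))*2494 = (3323/(-120))*2494 = (3323*(-1/120))*2494 = -3323/120*2494 = -4143781/60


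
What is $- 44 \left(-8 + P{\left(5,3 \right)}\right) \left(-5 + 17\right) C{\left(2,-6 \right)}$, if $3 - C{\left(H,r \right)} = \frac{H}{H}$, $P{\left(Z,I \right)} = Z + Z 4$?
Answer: $-17952$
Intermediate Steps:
$P{\left(Z,I \right)} = 5 Z$ ($P{\left(Z,I \right)} = Z + 4 Z = 5 Z$)
$C{\left(H,r \right)} = 2$ ($C{\left(H,r \right)} = 3 - \frac{H}{H} = 3 - 1 = 2$)
$- 44 \left(-8 + P{\left(5,3 \right)}\right) \left(-5 + 17\right) C{\left(2,-6 \right)} = - 44 \left(-8 + 5 \cdot 5\right) \left(-5 + 17\right) 2 = - 44 \left(-8 + 25\right) 12 \cdot 2 = - 44 \cdot 17 \cdot 12 \cdot 2 = \left(-44\right) 204 \cdot 2 = \left(-8976\right) 2 = -17952$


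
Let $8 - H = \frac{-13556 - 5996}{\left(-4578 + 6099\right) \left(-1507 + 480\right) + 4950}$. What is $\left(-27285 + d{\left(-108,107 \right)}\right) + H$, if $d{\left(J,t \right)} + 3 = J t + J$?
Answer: $- \frac{60640384000}{1557117} \approx -38944.0$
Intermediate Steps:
$H = \frac{12437384}{1557117}$ ($H = 8 - \frac{-13556 - 5996}{\left(-4578 + 6099\right) \left(-1507 + 480\right) + 4950} = 8 - - \frac{19552}{1521 \left(-1027\right) + 4950} = 8 - - \frac{19552}{-1562067 + 4950} = 8 - - \frac{19552}{-1557117} = 8 - \left(-19552\right) \left(- \frac{1}{1557117}\right) = 8 - \frac{19552}{1557117} = \frac{12437384}{1557117} \approx 7.9874$)
$d{\left(J,t \right)} = -3 + J + J t$ ($d{\left(J,t \right)} = -3 + \left(J t + J\right) = -3 + \left(J + J t\right) = -3 + J + J t$)
$\left(-27285 + d{\left(-108,107 \right)}\right) + H = \left(-27285 - 11667\right) + \frac{12437384}{1557117} = -38952 + \frac{12437384}{1557117} = - \frac{60640384000}{1557117}$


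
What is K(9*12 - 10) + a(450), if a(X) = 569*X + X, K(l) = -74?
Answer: 256426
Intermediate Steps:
a(X) = 570*X
K(9*12 - 10) + a(450) = -74 + 570*450 = -74 + 256500 = 256426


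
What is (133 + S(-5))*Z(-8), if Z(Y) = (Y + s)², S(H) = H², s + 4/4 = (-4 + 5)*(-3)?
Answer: 22752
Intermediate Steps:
s = -4 (s = -1 + (-4 + 5)*(-3) = -1 + 1*(-3) = -1 - 3 = -4)
Z(Y) = (-4 + Y)² (Z(Y) = (Y - 4)² = (-4 + Y)²)
(133 + S(-5))*Z(-8) = (133 + (-5)²)*(-4 - 8)² = (133 + 25)*(-12)² = 158*144 = 22752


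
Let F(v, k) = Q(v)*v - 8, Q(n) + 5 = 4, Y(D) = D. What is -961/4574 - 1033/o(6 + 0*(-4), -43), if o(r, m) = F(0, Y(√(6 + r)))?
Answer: 2358627/18296 ≈ 128.91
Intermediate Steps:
Q(n) = -1 (Q(n) = -5 + 4 = -1)
F(v, k) = -8 - v (F(v, k) = -v - 8 = -8 - v)
o(r, m) = -8 (o(r, m) = -8 - 1*0 = -8 + 0 = -8)
-961/4574 - 1033/o(6 + 0*(-4), -43) = -961/4574 - 1033/(-8) = -961*1/4574 - 1033*(-⅛) = -961/4574 + 1033/8 = 2358627/18296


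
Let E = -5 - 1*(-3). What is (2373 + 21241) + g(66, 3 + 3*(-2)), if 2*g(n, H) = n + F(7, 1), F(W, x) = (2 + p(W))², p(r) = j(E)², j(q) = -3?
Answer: 47415/2 ≈ 23708.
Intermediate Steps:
E = -2 (E = -5 + 3 = -2)
p(r) = 9 (p(r) = (-3)² = 9)
F(W, x) = 121 (F(W, x) = (2 + 9)² = 11² = 121)
g(n, H) = 121/2 + n/2 (g(n, H) = (n + 121)/2 = (121 + n)/2 = 121/2 + n/2)
(2373 + 21241) + g(66, 3 + 3*(-2)) = (2373 + 21241) + (121/2 + (½)*66) = 23614 + (121/2 + 33) = 23614 + 187/2 = 47415/2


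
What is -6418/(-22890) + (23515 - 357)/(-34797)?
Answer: -2434599/6321455 ≈ -0.38513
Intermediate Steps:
-6418/(-22890) + (23515 - 357)/(-34797) = -6418*(-1/22890) + 23158*(-1/34797) = 3209/11445 - 23158/34797 = -2434599/6321455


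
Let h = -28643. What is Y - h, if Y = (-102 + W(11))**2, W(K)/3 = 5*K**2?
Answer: 2963012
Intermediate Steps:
W(K) = 15*K**2 (W(K) = 3*(5*K**2) = 15*K**2)
Y = 2934369 (Y = (-102 + 15*11**2)**2 = (-102 + 15*121)**2 = (-102 + 1815)**2 = 1713**2 = 2934369)
Y - h = 2934369 - 1*(-28643) = 2934369 + 28643 = 2963012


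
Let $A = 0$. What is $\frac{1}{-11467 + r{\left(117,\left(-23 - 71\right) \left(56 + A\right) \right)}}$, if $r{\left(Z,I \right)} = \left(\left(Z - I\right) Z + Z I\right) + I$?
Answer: $- \frac{1}{3042} \approx -0.00032873$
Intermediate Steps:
$r{\left(Z,I \right)} = I + I Z + Z \left(Z - I\right)$ ($r{\left(Z,I \right)} = \left(Z \left(Z - I\right) + I Z\right) + I = \left(I Z + Z \left(Z - I\right)\right) + I = I + I Z + Z \left(Z - I\right)$)
$\frac{1}{-11467 + r{\left(117,\left(-23 - 71\right) \left(56 + A\right) \right)}} = \frac{1}{-11467 + \left(\left(-23 - 71\right) \left(56 + 0\right) + 117^{2}\right)} = \frac{1}{-11467 + \left(\left(-94\right) 56 + 13689\right)} = \frac{1}{-11467 + \left(-5264 + 13689\right)} = \frac{1}{-11467 + 8425} = \frac{1}{-3042} = - \frac{1}{3042}$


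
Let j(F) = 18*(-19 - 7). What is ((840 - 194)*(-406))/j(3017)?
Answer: 65569/117 ≈ 560.42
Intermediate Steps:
j(F) = -468 (j(F) = 18*(-26) = -468)
((840 - 194)*(-406))/j(3017) = ((840 - 194)*(-406))/(-468) = (646*(-406))*(-1/468) = -262276*(-1/468) = 65569/117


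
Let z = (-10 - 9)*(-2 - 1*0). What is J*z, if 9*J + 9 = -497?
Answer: -19228/9 ≈ -2136.4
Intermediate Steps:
J = -506/9 (J = -1 + (1/9)*(-497) = -1 - 497/9 = -506/9 ≈ -56.222)
z = 38 (z = -19*(-2 + 0) = -19*(-2) = 38)
J*z = -506/9*38 = -19228/9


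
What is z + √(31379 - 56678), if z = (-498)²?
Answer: 248004 + 3*I*√2811 ≈ 2.48e+5 + 159.06*I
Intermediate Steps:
z = 248004
z + √(31379 - 56678) = 248004 + √(31379 - 56678) = 248004 + √(-25299) = 248004 + 3*I*√2811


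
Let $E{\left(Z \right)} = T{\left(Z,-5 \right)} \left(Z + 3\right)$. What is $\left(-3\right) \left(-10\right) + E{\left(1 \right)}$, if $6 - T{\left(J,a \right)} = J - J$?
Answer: $54$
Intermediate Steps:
$T{\left(J,a \right)} = 6$ ($T{\left(J,a \right)} = 6 - \left(J - J\right) = 6 - 0 = 6 + 0 = 6$)
$E{\left(Z \right)} = 18 + 6 Z$ ($E{\left(Z \right)} = 6 \left(Z + 3\right) = 6 \left(3 + Z\right) = 18 + 6 Z$)
$\left(-3\right) \left(-10\right) + E{\left(1 \right)} = \left(-3\right) \left(-10\right) + \left(18 + 6 \cdot 1\right) = 30 + \left(18 + 6\right) = 30 + 24 = 54$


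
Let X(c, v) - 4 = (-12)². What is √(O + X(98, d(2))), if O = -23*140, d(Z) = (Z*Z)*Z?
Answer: 32*I*√3 ≈ 55.426*I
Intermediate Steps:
d(Z) = Z³ (d(Z) = Z²*Z = Z³)
X(c, v) = 148 (X(c, v) = 4 + (-12)² = 4 + 144 = 148)
O = -3220
√(O + X(98, d(2))) = √(-3220 + 148) = √(-3072) = 32*I*√3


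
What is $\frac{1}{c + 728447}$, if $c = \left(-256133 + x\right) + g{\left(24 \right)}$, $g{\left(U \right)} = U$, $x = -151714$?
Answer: $\frac{1}{320624} \approx 3.1189 \cdot 10^{-6}$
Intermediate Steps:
$c = -407823$ ($c = \left(-256133 - 151714\right) + 24 = -407847 + 24 = -407823$)
$\frac{1}{c + 728447} = \frac{1}{-407823 + 728447} = \frac{1}{320624}$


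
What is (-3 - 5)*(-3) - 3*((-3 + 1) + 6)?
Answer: 12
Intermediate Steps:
(-3 - 5)*(-3) - 3*((-3 + 1) + 6) = -8*(-3) - 3*(-2 + 6) = 24 - 3*4 = 24 - 12 = 12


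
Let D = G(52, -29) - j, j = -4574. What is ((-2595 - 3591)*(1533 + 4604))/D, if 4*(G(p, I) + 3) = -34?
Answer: -75926964/9125 ≈ -8320.8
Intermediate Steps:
G(p, I) = -23/2 (G(p, I) = -3 + (¼)*(-34) = -3 - 17/2 = -23/2)
D = 9125/2 (D = -23/2 - 1*(-4574) = -23/2 + 4574 = 9125/2 ≈ 4562.5)
((-2595 - 3591)*(1533 + 4604))/D = ((-2595 - 3591)*(1533 + 4604))/(9125/2) = -6186*6137*(2/9125) = -37963482*2/9125 = -75926964/9125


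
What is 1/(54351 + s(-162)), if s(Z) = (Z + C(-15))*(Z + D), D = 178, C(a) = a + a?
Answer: 1/51279 ≈ 1.9501e-5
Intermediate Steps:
C(a) = 2*a
s(Z) = (-30 + Z)*(178 + Z) (s(Z) = (Z + 2*(-15))*(Z + 178) = (Z - 30)*(178 + Z) = (-30 + Z)*(178 + Z))
1/(54351 + s(-162)) = 1/(54351 + (-5340 + (-162)² + 148*(-162))) = 1/(54351 + (-5340 + 26244 - 23976)) = 1/(54351 - 3072) = 1/51279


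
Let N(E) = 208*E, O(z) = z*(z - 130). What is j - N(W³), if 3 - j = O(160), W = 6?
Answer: -49725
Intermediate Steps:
O(z) = z*(-130 + z)
j = -4797 (j = 3 - 160*(-130 + 160) = 3 - 160*30 = 3 - 1*4800 = 3 - 4800 = -4797)
j - N(W³) = -4797 - 208*6³ = -4797 - 208*216 = -4797 - 1*44928 = -4797 - 44928 = -49725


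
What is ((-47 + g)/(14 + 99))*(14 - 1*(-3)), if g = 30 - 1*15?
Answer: -544/113 ≈ -4.8142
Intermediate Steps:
g = 15 (g = 30 - 15 = 15)
((-47 + g)/(14 + 99))*(14 - 1*(-3)) = ((-47 + 15)/(14 + 99))*(14 - 1*(-3)) = (-32/113)*(14 + 3) = -32*1/113*17 = -32/113*17 = -544/113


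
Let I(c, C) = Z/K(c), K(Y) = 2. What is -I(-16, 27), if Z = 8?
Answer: -4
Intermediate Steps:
I(c, C) = 4 (I(c, C) = 8/2 = 8*(½) = 4)
-I(-16, 27) = -1*4 = -4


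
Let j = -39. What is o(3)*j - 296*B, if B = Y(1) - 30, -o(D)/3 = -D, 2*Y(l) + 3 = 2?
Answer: 8677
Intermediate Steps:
Y(l) = -1/2 (Y(l) = -3/2 + (1/2)*2 = -3/2 + 1 = -1/2)
o(D) = 3*D (o(D) = -(-3)*D = 3*D)
B = -61/2 (B = -1/2 - 30 = -61/2 ≈ -30.500)
o(3)*j - 296*B = (3*3)*(-39) - 296*(-61/2) = 9*(-39) + 9028 = -351 + 9028 = 8677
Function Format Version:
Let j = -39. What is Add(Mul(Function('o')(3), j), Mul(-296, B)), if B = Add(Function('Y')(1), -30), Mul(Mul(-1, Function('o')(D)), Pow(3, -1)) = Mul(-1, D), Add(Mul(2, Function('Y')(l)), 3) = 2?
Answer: 8677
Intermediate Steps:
Function('Y')(l) = Rational(-1, 2) (Function('Y')(l) = Add(Rational(-3, 2), Mul(Rational(1, 2), 2)) = Add(Rational(-3, 2), 1) = Rational(-1, 2))
Function('o')(D) = Mul(3, D) (Function('o')(D) = Mul(-3, Mul(-1, D)) = Mul(3, D))
B = Rational(-61, 2) (B = Add(Rational(-1, 2), -30) = Rational(-61, 2) ≈ -30.500)
Add(Mul(Function('o')(3), j), Mul(-296, B)) = Add(Mul(Mul(3, 3), -39), Mul(-296, Rational(-61, 2))) = Add(Mul(9, -39), 9028) = Add(-351, 9028) = 8677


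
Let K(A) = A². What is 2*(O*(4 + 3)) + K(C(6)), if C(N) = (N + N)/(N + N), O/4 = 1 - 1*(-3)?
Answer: 225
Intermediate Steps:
O = 16 (O = 4*(1 - 1*(-3)) = 4*(1 + 3) = 4*4 = 16)
C(N) = 1 (C(N) = (2*N)/((2*N)) = (2*N)*(1/(2*N)) = 1)
2*(O*(4 + 3)) + K(C(6)) = 2*(16*(4 + 3)) + 1² = 2*(16*7) + 1 = 2*112 + 1 = 224 + 1 = 225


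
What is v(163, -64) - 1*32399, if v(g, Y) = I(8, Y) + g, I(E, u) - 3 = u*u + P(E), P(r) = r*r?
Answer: -28073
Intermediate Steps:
P(r) = r²
I(E, u) = 3 + E² + u² (I(E, u) = 3 + (u*u + E²) = 3 + (u² + E²) = 3 + (E² + u²) = 3 + E² + u²)
v(g, Y) = 67 + g + Y² (v(g, Y) = (3 + 8² + Y²) + g = (3 + 64 + Y²) + g = (67 + Y²) + g = 67 + g + Y²)
v(163, -64) - 1*32399 = (67 + 163 + (-64)²) - 1*32399 = (67 + 163 + 4096) - 32399 = 4326 - 32399 = -28073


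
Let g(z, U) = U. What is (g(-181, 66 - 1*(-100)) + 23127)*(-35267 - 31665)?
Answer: -1559047076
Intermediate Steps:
(g(-181, 66 - 1*(-100)) + 23127)*(-35267 - 31665) = ((66 - 1*(-100)) + 23127)*(-35267 - 31665) = ((66 + 100) + 23127)*(-66932) = (166 + 23127)*(-66932) = 23293*(-66932) = -1559047076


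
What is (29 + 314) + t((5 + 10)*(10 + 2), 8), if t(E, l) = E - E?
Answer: 343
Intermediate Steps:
t(E, l) = 0
(29 + 314) + t((5 + 10)*(10 + 2), 8) = (29 + 314) + 0 = 343 + 0 = 343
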